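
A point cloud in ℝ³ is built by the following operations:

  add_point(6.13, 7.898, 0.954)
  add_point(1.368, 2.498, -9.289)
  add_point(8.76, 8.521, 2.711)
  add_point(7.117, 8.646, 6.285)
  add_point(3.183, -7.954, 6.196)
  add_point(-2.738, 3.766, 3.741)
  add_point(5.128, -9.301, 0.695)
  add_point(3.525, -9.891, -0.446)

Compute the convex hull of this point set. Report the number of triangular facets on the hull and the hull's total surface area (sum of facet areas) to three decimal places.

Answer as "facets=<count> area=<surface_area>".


Points on the hull: [0, 1, 2, 3, 4, 5, 6, 7] (8 of 8).

Triangle areas on the boundary:
  f1: (p1, p7, p5) → 95.2252
  f2: (p4, p7, p5) → 46.0753
  f3: (p0, p1, p5) → 61.0856
  f4: (p0, p1, p2) → 10.9637
  f5: (p3, p4, p5) → 75.2998
  f6: (p3, p4, p2) → 33.5085
  f7: (p3, p0, p5) → 27.7963
  f8: (p3, p0, p2) → 6.2612
  f9: (p6, p4, p2) → 52.9680
  f10: (p6, p4, p7) → 5.8240
  f11: (p6, p1, p2) → 115.7416
  f12: (p6, p1, p7) → 15.4785
Σ area = 546.228

Euler: V−E+F = 8−18+12 = 2.

facets=12 area=546.228


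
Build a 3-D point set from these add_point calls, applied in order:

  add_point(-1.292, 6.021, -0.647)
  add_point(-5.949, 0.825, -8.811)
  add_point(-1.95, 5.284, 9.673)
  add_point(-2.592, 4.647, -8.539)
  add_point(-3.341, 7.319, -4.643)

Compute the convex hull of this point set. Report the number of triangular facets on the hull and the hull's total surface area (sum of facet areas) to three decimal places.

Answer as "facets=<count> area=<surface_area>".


facets=6 area=147.716

Points on the hull: [0, 1, 2, 3, 4] (5 of 5).

Facet areas (half cross-product norm):
  f1: (p2, p0, p1) → 40.0371
  f2: (p2, p4, p1) → 53.6014
  f3: (p2, p4, p0) → 13.0389
  f4: (p3, p0, p1) → 19.8169
  f5: (p3, p4, p1) → 11.3694
  f6: (p3, p4, p0) → 9.8528
Σ area = 147.716

Check V−E+F: 5 − 9 + 6 = 2.


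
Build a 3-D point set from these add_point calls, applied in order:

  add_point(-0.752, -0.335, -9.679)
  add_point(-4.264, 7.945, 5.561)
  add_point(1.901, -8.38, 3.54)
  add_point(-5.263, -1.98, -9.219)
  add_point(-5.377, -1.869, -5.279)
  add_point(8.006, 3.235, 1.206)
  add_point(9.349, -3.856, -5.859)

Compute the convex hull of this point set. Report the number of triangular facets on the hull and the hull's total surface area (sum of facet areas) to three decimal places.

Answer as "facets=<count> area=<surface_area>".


facets=10 area=592.322

Extreme-point indices: [0, 1, 2, 3, 4, 5, 6] — 7 of 7 on the boundary.

Triangle areas on the boundary:
  f1: (p2, p1, p4) → 94.4070
  f2: (p5, p0, p6) → 57.0675
  f3: (p5, p0, p1) → 97.4565
  f4: (p5, p2, p6) → 60.8107
  f5: (p5, p2, p1) → 91.0075
  f6: (p3, p2, p6) → 90.5265
  f7: (p3, p0, p6) → 19.7271
  f8: (p3, p2, p4) → 19.9388
  f9: (p3, p1, p4) → 18.9518
  f10: (p3, p0, p1) → 42.4286
Σ area = 592.322

Check V−E+F: 7 − 15 + 10 = 2.


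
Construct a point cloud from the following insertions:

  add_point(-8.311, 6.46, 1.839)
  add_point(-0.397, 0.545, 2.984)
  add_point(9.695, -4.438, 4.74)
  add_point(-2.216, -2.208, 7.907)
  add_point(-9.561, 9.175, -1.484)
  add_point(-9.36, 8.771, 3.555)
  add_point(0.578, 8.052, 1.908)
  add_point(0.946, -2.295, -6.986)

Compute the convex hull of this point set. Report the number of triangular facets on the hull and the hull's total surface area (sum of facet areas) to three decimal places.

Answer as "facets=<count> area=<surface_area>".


Extreme-point indices: [0, 2, 3, 4, 5, 6, 7] — 7 of 8 on the boundary.

Facet areas (half cross-product norm):
  f1: (p7, p3, p2) → 85.3461
  f2: (p6, p3, p2) → 75.0330
  f3: (p6, p7, p4) → 72.9902
  f4: (p6, p7, p2) → 92.8802
  f5: (p5, p6, p4) → 25.3693
  f6: (p5, p6, p3) → 59.7642
  f7: (p0, p5, p4) → 6.7813
  f8: (p0, p5, p3) → 16.9045
  f9: (p0, p7, p4) → 34.5055
  f10: (p0, p7, p3) → 86.0451
Σ area = 555.619

Euler: V−E+F = 7−15+10 = 2.

facets=10 area=555.619


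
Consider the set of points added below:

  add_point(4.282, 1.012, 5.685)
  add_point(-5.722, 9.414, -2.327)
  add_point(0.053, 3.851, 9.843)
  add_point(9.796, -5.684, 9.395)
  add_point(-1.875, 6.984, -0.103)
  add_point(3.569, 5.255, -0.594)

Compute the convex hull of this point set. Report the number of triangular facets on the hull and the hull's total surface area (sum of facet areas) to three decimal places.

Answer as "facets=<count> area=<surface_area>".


4 of the 6 inputs are extreme points: [1, 2, 3, 5].

Area of each hull facet:
  f1: (p2, p3, p1) → 84.7503
  f2: (p5, p3, p1) → 56.9492
  f3: (p5, p2, p1) → 57.1543
  f4: (p5, p2, p3) → 74.6323
Σ area = 273.486

Euler characteristic 4−6+4 = 2 ✓

facets=4 area=273.486


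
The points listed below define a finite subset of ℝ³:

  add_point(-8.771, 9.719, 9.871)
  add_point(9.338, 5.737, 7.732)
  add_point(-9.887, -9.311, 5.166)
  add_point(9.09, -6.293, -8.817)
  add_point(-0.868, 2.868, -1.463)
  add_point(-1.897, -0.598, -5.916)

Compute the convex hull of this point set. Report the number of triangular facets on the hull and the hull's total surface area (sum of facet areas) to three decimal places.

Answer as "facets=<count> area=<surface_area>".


facets=8 area=925.870

6 of the 6 inputs are extreme points: [0, 1, 2, 3, 4, 5].

Per-facet area ½‖(b−a)×(c−a)‖:
  f1: (p0, p1, p2) → 180.2750
  f2: (p3, p1, p2) → 223.7121
  f3: (p5, p0, p2) → 146.7982
  f4: (p5, p3, p2) → 96.7949
  f5: (p4, p0, p1) → 106.0375
  f6: (p4, p5, p0) → 29.4049
  f7: (p4, p3, p1) → 107.9911
  f8: (p4, p5, p3) → 34.8559
Σ area = 925.870

Euler: V−E+F = 6−12+8 = 2.


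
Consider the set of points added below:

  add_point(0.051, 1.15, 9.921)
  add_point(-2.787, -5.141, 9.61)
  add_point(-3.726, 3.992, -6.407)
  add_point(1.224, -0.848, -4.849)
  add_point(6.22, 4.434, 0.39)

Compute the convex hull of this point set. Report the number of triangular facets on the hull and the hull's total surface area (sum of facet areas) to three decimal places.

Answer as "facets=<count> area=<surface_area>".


Points on the hull: [0, 1, 2, 3, 4] (5 of 5).

Area of each hull facet:
  f1: (p0, p4, p2) → 71.2289
  f2: (p0, p1, p2) → 58.7077
  f3: (p0, p1, p4) → 36.8354
  f4: (p3, p4, p2) → 31.5840
  f5: (p3, p1, p2) → 54.1195
  f6: (p3, p1, p4) → 67.9518
Σ area = 320.427

Check V−E+F: 5 − 9 + 6 = 2.

facets=6 area=320.427


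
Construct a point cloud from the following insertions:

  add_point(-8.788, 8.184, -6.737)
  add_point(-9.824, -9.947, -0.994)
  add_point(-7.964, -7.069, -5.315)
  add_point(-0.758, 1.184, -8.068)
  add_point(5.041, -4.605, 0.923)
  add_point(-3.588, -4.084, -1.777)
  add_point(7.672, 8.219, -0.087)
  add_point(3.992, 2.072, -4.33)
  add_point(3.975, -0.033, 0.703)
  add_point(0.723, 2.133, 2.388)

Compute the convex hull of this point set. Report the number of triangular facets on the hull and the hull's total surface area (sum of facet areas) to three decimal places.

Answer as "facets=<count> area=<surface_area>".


Points on the hull: [0, 1, 2, 3, 4, 6, 7, 9] (8 of 10).

Facet areas (half cross-product norm):
  f1: (p0, p9, p1) → 115.2442
  f2: (p0, p3, p6) → 72.7570
  f3: (p0, p9, p6) → 69.2670
  f4: (p4, p9, p1) → 63.4707
  f5: (p4, p9, p6) → 38.7269
  f6: (p2, p4, p1) → 40.2903
  f7: (p2, p4, p3) → 66.9695
  f8: (p2, p0, p1) → 34.6582
  f9: (p2, p0, p3) → 60.6096
  f10: (p7, p3, p6) → 16.4495
  f11: (p7, p4, p6) → 34.8515
  f12: (p7, p4, p3) → 24.4217
Σ area = 637.716

Euler characteristic 8−18+12 = 2 ✓

facets=12 area=637.716


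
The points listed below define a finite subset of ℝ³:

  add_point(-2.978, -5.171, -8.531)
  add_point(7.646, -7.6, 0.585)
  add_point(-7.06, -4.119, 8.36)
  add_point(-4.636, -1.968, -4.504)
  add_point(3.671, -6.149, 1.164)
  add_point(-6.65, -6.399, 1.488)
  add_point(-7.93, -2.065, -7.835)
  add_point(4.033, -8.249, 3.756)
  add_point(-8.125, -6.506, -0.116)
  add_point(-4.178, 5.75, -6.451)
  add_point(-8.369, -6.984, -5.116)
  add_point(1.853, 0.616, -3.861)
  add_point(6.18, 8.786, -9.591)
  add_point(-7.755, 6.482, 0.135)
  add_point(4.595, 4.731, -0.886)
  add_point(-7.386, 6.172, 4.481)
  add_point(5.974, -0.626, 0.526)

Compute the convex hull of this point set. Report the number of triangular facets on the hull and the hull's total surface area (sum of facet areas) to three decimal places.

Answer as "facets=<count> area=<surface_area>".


Points on the hull: [0, 1, 2, 5, 6, 7, 8, 9, 10, 12, 13, 14, 15, 16] (14 of 17).

Per-facet area ½‖(b−a)×(c−a)‖:
  f1: (p0, p1, p10) → 45.8589
  f2: (p0, p12, p1) → 115.7526
  f3: (p7, p1, p10) → 36.2546
  f4: (p15, p13, p12) → 32.3689
  f5: (p6, p0, p12) → 49.2147
  f6: (p6, p13, p10) → 31.3184
  f7: (p6, p0, p10) → 15.6179
  f8: (p8, p7, p10) → 30.5450
  f9: (p8, p15, p2) → 48.6033
  f10: (p8, p13, p10) → 32.4568
  f11: (p8, p15, p13) → 28.3783
  f12: (p16, p7, p2) → 53.9446
  f13: (p16, p7, p1) → 17.3820
  f14: (p16, p12, p1) → 37.0188
  f15: (p9, p13, p12) → 31.9551
  f16: (p9, p6, p12) → 39.8317
  f17: (p9, p6, p13) → 33.0461
  f18: (p5, p7, p2) → 40.0115
  f19: (p5, p8, p2) → 5.8449
  f20: (p5, p8, p7) → 7.3394
  f21: (p14, p15, p2) → 72.6485
  f22: (p14, p16, p2) → 44.1468
  f23: (p14, p15, p12) → 56.8765
  f24: (p14, p16, p12) → 22.7736
Σ area = 929.189

Check V−E+F: 14 − 36 + 24 = 2.

facets=24 area=929.189


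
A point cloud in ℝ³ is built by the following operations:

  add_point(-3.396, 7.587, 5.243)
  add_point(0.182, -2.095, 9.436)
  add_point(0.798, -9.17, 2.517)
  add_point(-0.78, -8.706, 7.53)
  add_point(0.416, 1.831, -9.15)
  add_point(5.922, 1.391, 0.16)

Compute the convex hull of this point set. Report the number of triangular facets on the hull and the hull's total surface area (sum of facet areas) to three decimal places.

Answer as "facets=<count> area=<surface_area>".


Hull vertices (6/6): indices [0, 1, 2, 3, 4, 5].

Per-facet area ½‖(b−a)×(c−a)‖:
  f1: (p4, p5, p0) → 66.4383
  f2: (p4, p2, p5) → 64.7986
  f3: (p1, p5, p0) → 58.2300
  f4: (p3, p2, p5) → 30.6801
  f5: (p3, p1, p5) → 39.4047
  f6: (p3, p1, p0) → 28.4020
  f7: (p3, p4, p0) → 128.1640
  f8: (p3, p4, p2) → 33.0759
Σ area = 449.194

Euler: V−E+F = 6−12+8 = 2.

facets=8 area=449.194


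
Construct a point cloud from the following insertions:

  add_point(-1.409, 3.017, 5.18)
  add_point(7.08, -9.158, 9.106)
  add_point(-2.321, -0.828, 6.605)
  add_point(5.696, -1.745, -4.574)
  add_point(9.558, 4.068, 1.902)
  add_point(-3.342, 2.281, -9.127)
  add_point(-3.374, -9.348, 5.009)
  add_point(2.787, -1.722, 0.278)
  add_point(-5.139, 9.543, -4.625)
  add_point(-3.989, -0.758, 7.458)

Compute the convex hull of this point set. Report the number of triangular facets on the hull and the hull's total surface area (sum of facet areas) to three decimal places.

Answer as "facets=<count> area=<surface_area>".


facets=12 area=760.534

Hull vertices (8/10): indices [0, 1, 3, 4, 5, 6, 8, 9].

Area of each hull facet:
  f1: (p5, p4, p8) → 71.8442
  f2: (p5, p6, p8) → 79.2344
  f3: (p9, p6, p8) → 64.7375
  f4: (p3, p5, p4) → 47.6253
  f5: (p3, p5, p6) → 82.8396
  f6: (p0, p4, p8) → 70.9998
  f7: (p0, p9, p8) → 25.4384
  f8: (p1, p9, p6) → 50.2042
  f9: (p1, p3, p4) → 69.8803
  f10: (p1, p3, p6) → 80.6161
  f11: (p1, p0, p4) → 81.5407
  f12: (p1, p0, p9) → 35.5736
Σ area = 760.534

Check V−E+F: 8 − 18 + 12 = 2.


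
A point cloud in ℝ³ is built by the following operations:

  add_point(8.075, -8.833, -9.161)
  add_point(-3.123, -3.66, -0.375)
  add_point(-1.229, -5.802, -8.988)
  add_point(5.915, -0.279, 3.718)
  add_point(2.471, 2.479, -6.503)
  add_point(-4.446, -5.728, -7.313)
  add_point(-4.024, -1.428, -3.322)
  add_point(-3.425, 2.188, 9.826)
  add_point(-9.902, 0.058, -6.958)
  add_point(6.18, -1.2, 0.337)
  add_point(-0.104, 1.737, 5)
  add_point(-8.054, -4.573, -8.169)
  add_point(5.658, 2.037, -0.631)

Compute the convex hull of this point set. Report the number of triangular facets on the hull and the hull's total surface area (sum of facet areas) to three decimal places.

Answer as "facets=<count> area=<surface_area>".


facets=16 area=649.115

Hull vertices (10/13): indices [0, 1, 2, 3, 4, 5, 7, 8, 11, 12].

Per-facet area ½‖(b−a)×(c−a)‖:
  f1: (p7, p4, p8) → 104.4008
  f2: (p3, p7, p0) → 66.0472
  f3: (p2, p4, p8) → 48.9708
  f4: (p2, p4, p0) → 45.8034
  f5: (p12, p7, p4) → 43.4543
  f6: (p12, p3, p7) → 26.6440
  f7: (p12, p4, p0) → 43.0377
  f8: (p12, p3, p0) → 34.1400
  f9: (p1, p7, p0) → 64.2995
  f10: (p5, p1, p0) → 47.9359
  f11: (p11, p2, p0) → 5.7492
  f12: (p11, p5, p0) → 9.1630
  f13: (p11, p2, p8) → 15.0952
  f14: (p11, p5, p1) → 13.6723
  f15: (p11, p7, p8) → 45.5757
  f16: (p11, p1, p7) → 35.1257
Σ area = 649.115

Check V−E+F: 10 − 24 + 16 = 2.


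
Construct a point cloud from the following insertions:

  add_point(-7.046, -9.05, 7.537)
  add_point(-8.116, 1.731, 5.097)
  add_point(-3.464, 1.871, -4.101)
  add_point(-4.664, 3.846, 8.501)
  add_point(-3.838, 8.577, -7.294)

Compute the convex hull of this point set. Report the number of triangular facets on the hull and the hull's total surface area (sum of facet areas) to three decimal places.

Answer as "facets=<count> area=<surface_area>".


5 of the 5 inputs are extreme points: [0, 1, 2, 3, 4].

Area of each hull facet:
  f1: (p3, p0, p1) → 28.8688
  f2: (p3, p0, p2) → 82.4244
  f3: (p4, p0, p1) → 65.3447
  f4: (p4, p0, p2) → 26.9407
  f5: (p4, p3, p1) → 38.5728
  f6: (p4, p3, p2) → 45.7543
Σ area = 287.906

Check V−E+F: 5 − 9 + 6 = 2.

facets=6 area=287.906


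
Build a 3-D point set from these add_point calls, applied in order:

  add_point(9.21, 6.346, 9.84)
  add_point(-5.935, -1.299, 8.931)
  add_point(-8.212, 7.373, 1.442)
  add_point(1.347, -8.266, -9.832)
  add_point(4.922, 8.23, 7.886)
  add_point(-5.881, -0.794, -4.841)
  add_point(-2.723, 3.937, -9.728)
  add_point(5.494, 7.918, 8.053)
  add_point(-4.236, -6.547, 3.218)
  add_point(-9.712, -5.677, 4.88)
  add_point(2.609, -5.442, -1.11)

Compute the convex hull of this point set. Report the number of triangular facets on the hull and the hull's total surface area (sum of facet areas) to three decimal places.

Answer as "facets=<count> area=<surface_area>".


Extreme-point indices: [0, 1, 2, 3, 4, 5, 6, 8, 9, 10] — 10 of 11 on the boundary.

Area of each hull facet:
  f1: (p6, p3, p0) → 147.9853
  f2: (p6, p4, p0) → 40.2373
  f3: (p8, p3, p9) → 31.4629
  f4: (p1, p4, p0) → 34.2675
  f5: (p1, p8, p9) → 19.7939
  f6: (p1, p8, p0) → 66.7462
  f7: (p5, p3, p9) → 63.4656
  f8: (p5, p6, p3) → 42.8310
  f9: (p10, p3, p0) → 42.1223
  f10: (p10, p8, p0) → 70.8652
  f11: (p10, p8, p3) → 35.5173
  f12: (p2, p6, p4) → 94.5960
  f13: (p2, p1, p4) → 77.9520
  f14: (p2, p1, p9) → 41.2351
  f15: (p2, p5, p9) → 59.0305
  f16: (p2, p5, p6) → 39.6118
Σ area = 907.720

Check V−E+F: 10 − 24 + 16 = 2.

facets=16 area=907.720


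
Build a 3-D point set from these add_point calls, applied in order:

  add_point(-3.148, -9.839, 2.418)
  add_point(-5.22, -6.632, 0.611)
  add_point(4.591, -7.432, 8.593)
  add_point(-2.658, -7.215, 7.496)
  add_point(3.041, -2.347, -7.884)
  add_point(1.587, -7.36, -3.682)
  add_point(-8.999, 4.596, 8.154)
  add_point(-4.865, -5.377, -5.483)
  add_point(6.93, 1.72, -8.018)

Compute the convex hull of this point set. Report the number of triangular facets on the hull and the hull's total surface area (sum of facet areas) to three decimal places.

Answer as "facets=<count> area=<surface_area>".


facets=14 area=651.973

Points on the hull: [0, 1, 2, 3, 4, 5, 6, 7, 8] (9 of 9).

Area of each hull facet:
  f1: (p2, p8, p6) → 168.0873
  f2: (p7, p8, p6) → 121.5633
  f3: (p3, p0, p6) → 35.1910
  f4: (p3, p2, p6) → 43.0285
  f5: (p3, p2, p0) → 20.6000
  f6: (p1, p0, p6) → 25.5293
  f7: (p1, p7, p6) → 40.4883
  f8: (p1, p7, p0) → 11.0507
  f9: (p5, p7, p0) → 27.3658
  f10: (p5, p2, p8) → 69.4585
  f11: (p5, p2, p0) → 41.2436
  f12: (p4, p7, p8) → 11.9484
  f13: (p4, p5, p8) → 13.3673
  f14: (p4, p5, p7) → 23.0505
Σ area = 651.973

Euler characteristic 9−21+14 = 2 ✓


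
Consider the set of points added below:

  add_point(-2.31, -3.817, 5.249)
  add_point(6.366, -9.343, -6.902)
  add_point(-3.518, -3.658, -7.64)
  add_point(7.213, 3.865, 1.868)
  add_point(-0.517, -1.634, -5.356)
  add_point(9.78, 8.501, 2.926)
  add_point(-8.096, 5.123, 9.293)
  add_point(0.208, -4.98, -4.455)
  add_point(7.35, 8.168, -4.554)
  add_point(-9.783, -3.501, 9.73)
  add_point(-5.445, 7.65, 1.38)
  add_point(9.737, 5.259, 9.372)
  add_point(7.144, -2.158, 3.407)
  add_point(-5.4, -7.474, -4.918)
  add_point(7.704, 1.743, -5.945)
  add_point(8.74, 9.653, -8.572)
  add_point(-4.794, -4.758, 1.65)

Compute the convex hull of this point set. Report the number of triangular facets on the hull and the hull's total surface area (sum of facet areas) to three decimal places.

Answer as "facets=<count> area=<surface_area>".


10 of the 17 inputs are extreme points: [1, 2, 5, 6, 9, 10, 11, 12, 13, 15].

Area of each hull facet:
  f1: (p15, p1, p5) → 109.7925
  f2: (p2, p15, p1) → 101.0649
  f3: (p11, p1, p5) → 74.4720
  f4: (p6, p11, p9) → 76.8843
  f5: (p6, p11, p5) → 64.3385
  f6: (p13, p1, p9) → 84.6295
  f7: (p13, p2, p1) → 28.7441
  f8: (p12, p1, p9) → 112.0754
  f9: (p12, p11, p9) → 89.0076
  f10: (p12, p11, p1) → 21.1102
  f11: (p10, p15, p5) → 87.4040
  f12: (p10, p6, p5) → 65.0838
  f13: (p10, p2, p15) → 118.1855
  f14: (p10, p13, p2) → 36.0857
  f15: (p10, p6, p9) → 35.3623
  f16: (p10, p13, p9) → 104.5400
Σ area = 1208.780

Euler characteristic 10−24+16 = 2 ✓

facets=16 area=1208.780


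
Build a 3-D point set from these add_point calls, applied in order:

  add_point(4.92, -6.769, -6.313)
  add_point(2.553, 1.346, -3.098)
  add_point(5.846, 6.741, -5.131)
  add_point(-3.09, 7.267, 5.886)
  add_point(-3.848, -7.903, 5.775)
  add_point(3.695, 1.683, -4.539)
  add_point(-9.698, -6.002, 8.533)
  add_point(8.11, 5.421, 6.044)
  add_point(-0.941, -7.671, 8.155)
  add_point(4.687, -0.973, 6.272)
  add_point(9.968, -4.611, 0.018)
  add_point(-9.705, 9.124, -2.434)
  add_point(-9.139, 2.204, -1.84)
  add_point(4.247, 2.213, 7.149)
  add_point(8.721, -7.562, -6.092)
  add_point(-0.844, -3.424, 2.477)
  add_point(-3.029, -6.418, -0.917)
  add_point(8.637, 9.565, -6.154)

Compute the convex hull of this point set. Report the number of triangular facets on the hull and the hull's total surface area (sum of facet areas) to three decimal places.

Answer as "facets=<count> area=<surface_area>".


facets=24 area=1136.393

14 of the 18 inputs are extreme points: [0, 3, 4, 6, 7, 8, 9, 10, 11, 12, 13, 14, 16, 17].

Per-facet area ½‖(b−a)×(c−a)‖:
  f1: (p12, p6, p11) → 33.8654
  f2: (p12, p0, p11) → 49.8435
  f3: (p3, p6, p11) → 81.2254
  f4: (p17, p7, p10) → 74.5958
  f5: (p17, p0, p11) → 152.2831
  f6: (p17, p3, p11) → 90.5296
  f7: (p17, p3, p7) → 73.1616
  f8: (p16, p12, p6) → 58.7460
  f9: (p16, p12, p0) → 45.3520
  f10: (p16, p4, p6) → 20.9081
  f11: (p16, p4, p0) → 25.6545
  f12: (p8, p4, p6) → 11.6604
  f13: (p14, p17, p10) → 53.5165
  f14: (p14, p17, p0) → 32.5703
  f15: (p14, p8, p10) → 46.1726
  f16: (p14, p4, p0) → 25.0345
  f17: (p14, p8, p4) → 32.2694
  f18: (p13, p8, p6) → 47.8062
  f19: (p13, p8, p7) → 11.4732
  f20: (p13, p3, p6) → 66.8550
  f21: (p13, p3, p7) → 22.5012
  f22: (p9, p7, p10) → 32.4442
  f23: (p9, p8, p10) → 39.1540
  f24: (p9, p8, p7) → 8.7705
Σ area = 1136.393

Euler: V−E+F = 14−36+24 = 2.


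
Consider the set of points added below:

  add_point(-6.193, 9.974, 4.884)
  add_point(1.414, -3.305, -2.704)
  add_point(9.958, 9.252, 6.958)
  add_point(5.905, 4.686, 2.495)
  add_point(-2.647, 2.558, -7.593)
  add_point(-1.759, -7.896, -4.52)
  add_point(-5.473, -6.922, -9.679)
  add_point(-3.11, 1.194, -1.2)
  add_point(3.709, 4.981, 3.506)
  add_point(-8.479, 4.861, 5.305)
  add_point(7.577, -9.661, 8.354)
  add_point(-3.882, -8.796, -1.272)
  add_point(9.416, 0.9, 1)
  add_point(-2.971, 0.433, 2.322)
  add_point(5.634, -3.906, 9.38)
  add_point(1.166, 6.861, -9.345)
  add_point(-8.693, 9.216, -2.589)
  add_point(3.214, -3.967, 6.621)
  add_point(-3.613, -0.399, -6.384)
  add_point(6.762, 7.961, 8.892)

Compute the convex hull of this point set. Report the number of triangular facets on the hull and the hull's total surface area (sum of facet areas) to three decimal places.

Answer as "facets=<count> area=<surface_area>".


Extreme-point indices: [0, 2, 5, 6, 9, 10, 11, 12, 14, 15, 16, 19] — 12 of 20 on the boundary.

Triangle areas on the boundary:
  f1: (p15, p2, p16) → 112.8189
  f2: (p15, p6, p16) → 91.9264
  f3: (p9, p6, p16) → 80.4468
  f4: (p12, p10, p2) → 62.8039
  f5: (p12, p15, p2) → 74.1005
  f6: (p12, p15, p6) → 110.3909
  f7: (p0, p2, p16) → 58.2854
  f8: (p0, p9, p16) → 21.9969
  f9: (p19, p10, p2) → 33.5444
  f10: (p19, p0, p2) → 22.2018
  f11: (p19, p0, p9) → 37.4766
  f12: (p11, p9, p10) → 118.7231
  f13: (p11, p9, p6) → 68.4623
  f14: (p14, p9, p10) → 37.6639
  f15: (p14, p19, p10) → 16.5659
  f16: (p14, p19, p9) → 91.5619
  f17: (p5, p11, p10) → 29.6056
  f18: (p5, p11, p6) → 11.8446
  f19: (p5, p12, p10) → 92.2253
  f20: (p5, p12, p6) → 38.2527
Σ area = 1210.898

Check V−E+F: 12 − 30 + 20 = 2.

facets=20 area=1210.898


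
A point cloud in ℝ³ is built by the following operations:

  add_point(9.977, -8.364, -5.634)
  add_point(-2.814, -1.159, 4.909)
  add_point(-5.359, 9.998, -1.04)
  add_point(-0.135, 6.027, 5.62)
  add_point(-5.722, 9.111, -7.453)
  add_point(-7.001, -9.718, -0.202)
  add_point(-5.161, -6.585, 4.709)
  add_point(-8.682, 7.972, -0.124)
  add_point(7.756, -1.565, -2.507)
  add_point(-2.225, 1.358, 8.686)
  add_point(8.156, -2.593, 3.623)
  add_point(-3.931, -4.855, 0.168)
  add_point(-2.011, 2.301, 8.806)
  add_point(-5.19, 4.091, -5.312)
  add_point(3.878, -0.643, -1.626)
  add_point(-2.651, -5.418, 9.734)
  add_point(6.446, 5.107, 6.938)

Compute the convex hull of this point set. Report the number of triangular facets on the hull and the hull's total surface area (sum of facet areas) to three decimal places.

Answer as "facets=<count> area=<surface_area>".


facets=20 area=985.641

Points on the hull: [0, 2, 3, 4, 5, 6, 7, 8, 10, 12, 15, 16] (12 of 17).

Triangle areas on the boundary:
  f1: (p15, p5, p0) → 103.4982
  f2: (p4, p5, p7) → 70.5768
  f3: (p4, p5, p0) → 175.4512
  f4: (p6, p5, p7) → 47.4488
  f5: (p6, p15, p7) → 44.4152
  f6: (p6, p15, p5) → 5.9668
  f7: (p12, p15, p7) → 42.5262
  f8: (p12, p16, p15) → 32.4578
  f9: (p10, p15, p0) → 63.7089
  f10: (p10, p16, p0) → 26.6109
  f11: (p10, p16, p15) → 53.8027
  f12: (p2, p4, p7) → 12.8831
  f13: (p2, p4, p16) → 41.6204
  f14: (p8, p16, p0) → 23.4490
  f15: (p8, p4, p0) → 54.6061
  f16: (p8, p4, p16) → 101.9501
  f17: (p3, p12, p16) → 17.6226
  f18: (p3, p2, p16) → 21.3338
  f19: (p3, p12, p7) → 27.0905
  f20: (p3, p2, p7) → 18.6218
Σ area = 985.641

Check V−E+F: 12 − 30 + 20 = 2.


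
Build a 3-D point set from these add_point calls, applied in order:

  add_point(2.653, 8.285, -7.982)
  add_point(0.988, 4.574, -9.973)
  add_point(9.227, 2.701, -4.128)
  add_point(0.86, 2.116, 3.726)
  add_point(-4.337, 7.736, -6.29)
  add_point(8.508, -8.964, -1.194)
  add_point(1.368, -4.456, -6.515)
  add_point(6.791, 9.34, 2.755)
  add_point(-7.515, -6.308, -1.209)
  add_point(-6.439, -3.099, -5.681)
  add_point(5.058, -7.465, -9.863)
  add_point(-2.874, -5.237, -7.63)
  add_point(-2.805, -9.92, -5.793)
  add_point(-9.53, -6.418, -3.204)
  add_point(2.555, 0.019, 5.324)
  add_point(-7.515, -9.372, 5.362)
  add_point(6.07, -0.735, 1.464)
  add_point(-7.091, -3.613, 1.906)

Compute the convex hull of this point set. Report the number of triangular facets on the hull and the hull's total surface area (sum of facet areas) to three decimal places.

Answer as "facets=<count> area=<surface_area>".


15 of the 18 inputs are extreme points: [0, 1, 2, 3, 4, 5, 7, 9, 10, 11, 12, 13, 14, 15, 17].

Facet areas (half cross-product norm):
  f1: (p0, p7, p2) → 44.6836
  f2: (p0, p4, p7) → 41.2848
  f3: (p0, p10, p2) → 58.4338
  f4: (p17, p4, p7) → 102.1582
  f5: (p17, p15, p13) → 21.2612
  f6: (p17, p4, p13) → 45.0466
  f7: (p12, p15, p13) → 37.1754
  f8: (p11, p12, p13) → 19.2230
  f9: (p11, p12, p10) → 21.1951
  f10: (p5, p12, p15) → 74.2341
  f11: (p5, p12, p10) → 43.0076
  f12: (p5, p14, p15) → 85.8623
  f13: (p5, p10, p2) → 53.2233
  f14: (p5, p14, p7) → 63.1054
  f15: (p5, p7, p2) → 52.5838
  f16: (p1, p0, p4) → 15.4974
  f17: (p1, p0, p10) → 21.7511
  f18: (p1, p11, p10) → 45.5645
  f19: (p3, p17, p7) → 17.6297
  f20: (p3, p17, p15) → 29.9798
  f21: (p3, p14, p7) → 14.3469
  f22: (p3, p14, p15) → 21.5372
  f23: (p9, p11, p13) → 11.0266
  f24: (p9, p1, p11) → 24.7593
  f25: (p9, p4, p13) → 18.2342
  f26: (p9, p1, p4) → 38.4385
Σ area = 1021.243

Euler: V−E+F = 15−39+26 = 2.

facets=26 area=1021.243


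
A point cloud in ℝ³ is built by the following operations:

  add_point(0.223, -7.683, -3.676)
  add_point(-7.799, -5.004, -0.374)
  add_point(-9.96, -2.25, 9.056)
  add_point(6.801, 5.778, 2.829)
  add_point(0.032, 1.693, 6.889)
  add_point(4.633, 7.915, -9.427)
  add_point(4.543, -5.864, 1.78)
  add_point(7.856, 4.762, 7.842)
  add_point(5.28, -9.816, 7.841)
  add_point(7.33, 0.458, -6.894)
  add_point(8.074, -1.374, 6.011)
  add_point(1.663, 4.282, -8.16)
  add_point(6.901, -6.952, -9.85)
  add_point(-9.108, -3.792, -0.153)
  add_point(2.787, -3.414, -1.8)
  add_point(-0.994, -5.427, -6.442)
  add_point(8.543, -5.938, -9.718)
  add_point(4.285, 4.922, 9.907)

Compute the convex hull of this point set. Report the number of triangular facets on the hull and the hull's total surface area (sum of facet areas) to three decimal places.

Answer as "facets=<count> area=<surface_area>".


Extreme-point indices: [0, 1, 2, 3, 5, 7, 8, 9, 10, 11, 12, 13, 15, 16, 17] — 15 of 18 on the boundary.

Area of each hull facet:
  f1: (p17, p5, p2) → 156.1786
  f2: (p8, p17, p2) → 109.5960
  f3: (p13, p5, p2) → 86.5410
  f4: (p3, p17, p5) → 23.4867
  f5: (p9, p5, p16) → 19.8107
  f6: (p7, p8, p17) → 30.3631
  f7: (p7, p3, p17) → 10.2906
  f8: (p7, p9, p16) → 42.3923
  f9: (p7, p3, p5) → 1.3490
  f10: (p7, p9, p5) → 63.8483
  f11: (p12, p5, p16) → 13.3869
  f12: (p12, p8, p16) → 17.3289
  f13: (p11, p13, p5) → 13.1143
  f14: (p11, p15, p13) → 52.4317
  f15: (p11, p12, p5) → 28.1198
  f16: (p11, p12, p15) → 44.1832
  f17: (p0, p12, p8) → 54.8568
  f18: (p0, p12, p15) → 16.3674
  f19: (p10, p8, p16) → 74.2552
  f20: (p10, p7, p16) → 44.1070
  f21: (p10, p7, p8) → 16.5439
  f22: (p1, p15, p13) → 6.1923
  f23: (p1, p0, p15) → 16.7912
  f24: (p1, p0, p8) → 57.7689
  f25: (p1, p8, p2) → 79.3510
  f26: (p1, p13, p2) → 8.0446
Σ area = 1086.699

Check V−E+F: 15 − 39 + 26 = 2.

facets=26 area=1086.699


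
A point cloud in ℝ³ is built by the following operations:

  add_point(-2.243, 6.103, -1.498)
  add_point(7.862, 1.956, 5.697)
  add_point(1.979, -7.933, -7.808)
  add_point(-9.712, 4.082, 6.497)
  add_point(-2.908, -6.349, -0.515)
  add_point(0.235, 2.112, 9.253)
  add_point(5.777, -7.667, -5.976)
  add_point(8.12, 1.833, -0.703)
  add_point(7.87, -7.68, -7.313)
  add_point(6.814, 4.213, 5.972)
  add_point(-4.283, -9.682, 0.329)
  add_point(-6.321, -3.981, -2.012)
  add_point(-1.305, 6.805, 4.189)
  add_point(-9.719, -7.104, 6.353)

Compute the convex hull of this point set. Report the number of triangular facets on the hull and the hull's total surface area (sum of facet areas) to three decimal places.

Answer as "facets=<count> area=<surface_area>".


12 of the 14 inputs are extreme points: [0, 1, 2, 3, 5, 7, 8, 9, 10, 11, 12, 13].

Triangle areas on the boundary:
  f1: (p9, p5, p12) → 25.7796
  f2: (p9, p0, p7) → 39.4264
  f3: (p9, p0, p12) → 23.9903
  f4: (p11, p0, p2) → 58.9999
  f5: (p8, p0, p7) → 63.0000
  f6: (p8, p0, p2) → 46.3274
  f7: (p3, p11, p13) → 50.7032
  f8: (p3, p11, p0) → 55.8920
  f9: (p3, p0, p12) → 26.4640
  f10: (p3, p5, p13) → 57.7785
  f11: (p3, p5, p12) → 31.7867
  f12: (p1, p9, p7) → 7.9360
  f13: (p1, p8, p7) → 30.1062
  f14: (p1, p9, p5) → 9.4486
  f15: (p1, p5, p13) → 48.7698
  f16: (p10, p1, p13) → 75.1403
  f17: (p10, p1, p8) → 110.2658
  f18: (p10, p8, p2) → 25.9284
  f19: (p10, p11, p13) → 27.0087
  f20: (p10, p11, p2) → 32.8124
Σ area = 847.564

Check V−E+F: 12 − 30 + 20 = 2.

facets=20 area=847.564


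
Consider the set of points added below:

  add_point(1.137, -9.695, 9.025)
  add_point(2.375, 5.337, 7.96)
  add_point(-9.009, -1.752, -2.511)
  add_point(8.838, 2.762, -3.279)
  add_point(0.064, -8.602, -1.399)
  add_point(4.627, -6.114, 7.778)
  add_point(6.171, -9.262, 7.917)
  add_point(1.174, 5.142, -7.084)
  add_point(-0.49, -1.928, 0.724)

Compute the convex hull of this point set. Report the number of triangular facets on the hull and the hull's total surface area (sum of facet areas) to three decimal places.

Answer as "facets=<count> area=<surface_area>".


Points on the hull: [0, 1, 2, 3, 4, 6, 7] (7 of 9).

Facet areas (half cross-product norm):
  f1: (p1, p0, p2) → 116.3988
  f2: (p4, p0, p2) → 58.4243
  f3: (p7, p1, p2) → 95.0826
  f4: (p7, p1, p3) → 58.3420
  f5: (p7, p4, p2) → 72.2031
  f6: (p7, p4, p3) → 62.1405
  f7: (p6, p4, p0) → 27.0475
  f8: (p6, p1, p0) → 38.4820
  f9: (p6, p4, p3) → 79.5145
  f10: (p6, p1, p3) → 94.6512
Σ area = 702.286

Check V−E+F: 7 − 15 + 10 = 2.

facets=10 area=702.286


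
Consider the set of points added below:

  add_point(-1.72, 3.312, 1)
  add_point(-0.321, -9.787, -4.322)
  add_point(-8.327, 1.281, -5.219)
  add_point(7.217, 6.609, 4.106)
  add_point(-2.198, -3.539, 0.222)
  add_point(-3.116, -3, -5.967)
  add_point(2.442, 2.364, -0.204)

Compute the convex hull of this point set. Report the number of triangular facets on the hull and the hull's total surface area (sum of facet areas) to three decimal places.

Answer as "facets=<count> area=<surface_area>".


facets=8 area=302.413

Hull vertices (6/7): indices [0, 1, 2, 3, 4, 5].

Facet areas (half cross-product norm):
  f1: (p5, p3, p2) → 58.7616
  f2: (p5, p1, p2) → 14.2144
  f3: (p5, p1, p3) → 64.4514
  f4: (p4, p1, p2) → 36.8398
  f5: (p4, p1, p3) → 47.5620
  f6: (p0, p3, p2) → 18.9985
  f7: (p0, p4, p2) → 30.2067
  f8: (p0, p4, p3) → 31.3784
Σ area = 302.413

Euler characteristic 6−12+8 = 2 ✓


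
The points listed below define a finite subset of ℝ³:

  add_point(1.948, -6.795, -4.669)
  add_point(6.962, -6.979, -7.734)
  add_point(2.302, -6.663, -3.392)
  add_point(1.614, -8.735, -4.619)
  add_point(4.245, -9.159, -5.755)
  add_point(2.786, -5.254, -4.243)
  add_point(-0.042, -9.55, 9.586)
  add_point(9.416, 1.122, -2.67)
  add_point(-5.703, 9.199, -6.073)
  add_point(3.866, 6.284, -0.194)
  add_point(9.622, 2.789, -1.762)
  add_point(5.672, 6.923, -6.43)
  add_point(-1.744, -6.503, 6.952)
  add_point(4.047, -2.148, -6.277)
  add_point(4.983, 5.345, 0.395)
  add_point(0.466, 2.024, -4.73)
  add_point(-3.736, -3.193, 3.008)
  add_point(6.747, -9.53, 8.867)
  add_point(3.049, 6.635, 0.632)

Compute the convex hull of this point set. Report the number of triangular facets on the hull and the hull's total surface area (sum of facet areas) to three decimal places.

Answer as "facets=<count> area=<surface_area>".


facets=22 area=832.692

13 of the 19 inputs are extreme points: [1, 3, 4, 6, 7, 8, 10, 11, 12, 14, 16, 17, 18].

Per-facet area ½‖(b−a)×(c−a)‖:
  f1: (p18, p17, p6) → 62.4926
  f2: (p11, p1, p8) → 77.9380
  f3: (p11, p18, p8) → 40.7754
  f4: (p11, p18, p10) → 25.1511
  f5: (p3, p1, p8) → 62.4604
  f6: (p14, p17, p10) → 47.1856
  f7: (p14, p18, p10) → 1.9532
  f8: (p14, p18, p17) → 17.2708
  f9: (p7, p11, p10) → 6.9866
  f10: (p7, p11, p1) → 37.6204
  f11: (p7, p17, p10) → 14.6933
  f12: (p7, p17, p1) → 76.6446
  f13: (p16, p3, p8) → 83.8014
  f14: (p16, p3, p6) → 53.4168
  f15: (p4, p17, p6) → 50.5502
  f16: (p4, p3, p6) → 18.1389
  f17: (p4, p17, p1) → 27.4218
  f18: (p4, p3, p1) → 3.9663
  f19: (p12, p16, p8) → 14.0630
  f20: (p12, p16, p6) → 1.8180
  f21: (p12, p18, p8) → 85.1667
  f22: (p12, p18, p6) → 23.1770
Σ area = 832.692

Check V−E+F: 13 − 33 + 22 = 2.


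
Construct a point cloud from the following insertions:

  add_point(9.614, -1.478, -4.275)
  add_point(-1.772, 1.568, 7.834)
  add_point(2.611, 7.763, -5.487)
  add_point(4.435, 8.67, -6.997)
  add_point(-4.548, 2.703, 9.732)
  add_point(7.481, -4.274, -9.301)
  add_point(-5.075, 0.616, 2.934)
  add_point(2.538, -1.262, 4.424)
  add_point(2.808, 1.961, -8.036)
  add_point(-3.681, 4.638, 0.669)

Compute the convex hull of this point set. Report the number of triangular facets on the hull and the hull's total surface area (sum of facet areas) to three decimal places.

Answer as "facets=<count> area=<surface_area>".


Hull vertices (10/10): indices [0, 1, 2, 3, 4, 5, 6, 7, 8, 9].

Triangle areas on the boundary:
  f1: (p5, p3, p0) → 35.8809
  f2: (p9, p4, p6) → 16.9032
  f3: (p9, p4, p3) → 35.6970
  f4: (p7, p5, p0) → 31.1395
  f5: (p7, p4, p6) → 27.9940
  f6: (p7, p5, p6) → 58.3381
  f7: (p8, p5, p3) → 21.0577
  f8: (p8, p5, p6) → 49.2239
  f9: (p8, p9, p6) → 25.4144
  f10: (p1, p7, p0) → 16.6846
  f11: (p1, p7, p4) → 1.7814
  f12: (p1, p3, p0) → 94.7907
  f13: (p1, p4, p3) → 24.9937
  f14: (p2, p9, p3) → 0.9660
  f15: (p2, p8, p3) → 8.0212
  f16: (p2, p8, p9) → 29.6058
Σ area = 478.492

Euler characteristic 10−24+16 = 2 ✓

facets=16 area=478.492


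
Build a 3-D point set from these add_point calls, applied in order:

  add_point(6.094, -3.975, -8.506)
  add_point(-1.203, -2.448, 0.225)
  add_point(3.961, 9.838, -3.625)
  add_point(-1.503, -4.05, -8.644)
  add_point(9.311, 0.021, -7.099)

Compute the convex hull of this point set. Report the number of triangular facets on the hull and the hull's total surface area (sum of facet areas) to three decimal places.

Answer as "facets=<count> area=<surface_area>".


facets=6 area=281.493

5 of the 5 inputs are extreme points: [0, 1, 2, 3, 4].

Per-facet area ½‖(b−a)×(c−a)‖:
  f1: (p2, p4, p3) → 67.9534
  f2: (p1, p2, p3) → 62.2117
  f3: (p1, p2, p4) → 70.7786
  f4: (p0, p4, p3) → 15.9072
  f5: (p0, p1, p3) → 34.2124
  f6: (p0, p1, p4) → 30.4297
Σ area = 281.493

Check V−E+F: 5 − 9 + 6 = 2.


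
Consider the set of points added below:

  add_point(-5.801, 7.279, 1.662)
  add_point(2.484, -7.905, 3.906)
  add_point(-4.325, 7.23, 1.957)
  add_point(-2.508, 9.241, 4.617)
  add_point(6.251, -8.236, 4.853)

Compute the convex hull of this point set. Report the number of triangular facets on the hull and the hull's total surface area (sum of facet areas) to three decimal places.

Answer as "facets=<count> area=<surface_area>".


facets=6 area=152.598

Extreme-point indices: [0, 1, 2, 3, 4] — 5 of 5 on the boundary.

Area of each hull facet:
  f1: (p1, p3, p0) → 42.1595
  f2: (p1, p3, p4) → 32.7384
  f3: (p2, p3, p0) → 2.3110
  f4: (p2, p3, p4) → 35.9375
  f5: (p2, p1, p0) → 11.2260
  f6: (p2, p1, p4) → 28.2258
Σ area = 152.598

Check V−E+F: 5 − 9 + 6 = 2.


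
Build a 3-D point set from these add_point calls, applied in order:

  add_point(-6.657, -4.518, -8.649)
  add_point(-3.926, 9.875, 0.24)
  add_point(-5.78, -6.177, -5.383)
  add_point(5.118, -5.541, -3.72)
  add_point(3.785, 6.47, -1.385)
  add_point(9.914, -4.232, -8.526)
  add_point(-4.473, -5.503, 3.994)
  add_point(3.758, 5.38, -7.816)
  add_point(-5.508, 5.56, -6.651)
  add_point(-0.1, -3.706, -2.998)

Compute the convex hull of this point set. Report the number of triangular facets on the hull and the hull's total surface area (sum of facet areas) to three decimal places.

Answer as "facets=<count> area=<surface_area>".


Points on the hull: [0, 1, 2, 3, 4, 5, 6, 7, 8] (9 of 10).

Area of each hull facet:
  f1: (p7, p5, p0) → 80.7651
  f2: (p2, p5, p0) → 30.3658
  f3: (p2, p6, p0) → 9.2004
  f4: (p4, p6, p1) → 64.6535
  f5: (p4, p7, p5) → 36.5492
  f6: (p4, p7, p1) → 27.1143
  f7: (p8, p7, p0) → 48.1732
  f8: (p8, p7, p1) → 38.5735
  f9: (p8, p6, p0) → 65.9149
  f10: (p8, p6, p1) → 62.2534
  f11: (p3, p2, p5) → 30.8037
  f12: (p3, p2, p6) → 50.1729
  f13: (p3, p4, p5) → 42.5433
  f14: (p3, p4, p6) → 74.1175
Σ area = 661.201

Euler: V−E+F = 9−21+14 = 2.

facets=14 area=661.201


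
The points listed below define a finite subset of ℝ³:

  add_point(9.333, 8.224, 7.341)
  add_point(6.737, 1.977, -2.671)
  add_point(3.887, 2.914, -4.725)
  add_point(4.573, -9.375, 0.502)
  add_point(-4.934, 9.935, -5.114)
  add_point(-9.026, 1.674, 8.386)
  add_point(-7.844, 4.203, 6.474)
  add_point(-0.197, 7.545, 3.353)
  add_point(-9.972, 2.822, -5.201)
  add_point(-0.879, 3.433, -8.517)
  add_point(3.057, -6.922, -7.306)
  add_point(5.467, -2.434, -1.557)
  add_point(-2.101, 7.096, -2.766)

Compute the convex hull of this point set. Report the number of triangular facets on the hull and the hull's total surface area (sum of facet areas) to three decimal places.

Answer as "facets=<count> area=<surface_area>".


facets=18 area=935.519

Points on the hull: [0, 1, 2, 3, 4, 5, 6, 7, 8, 9, 10] (11 of 13).

Triangle areas on the boundary:
  f1: (p5, p3, p8) → 124.8143
  f2: (p5, p3, p0) → 162.9796
  f3: (p1, p3, p0) → 68.8567
  f4: (p6, p5, p0) → 26.1790
  f5: (p6, p7, p0) → 33.8304
  f6: (p6, p5, p8) → 18.4935
  f7: (p4, p7, p0) → 34.3813
  f8: (p4, p9, p8) → 34.1306
  f9: (p4, p6, p8) → 50.9441
  f10: (p4, p6, p7) → 44.5049
  f11: (p10, p1, p3) → 43.3459
  f12: (p10, p1, p9) → 47.4148
  f13: (p10, p3, p8) → 66.9042
  f14: (p10, p9, p8) → 52.5172
  f15: (p2, p1, p9) → 2.0088
  f16: (p2, p4, p9) → 25.1528
  f17: (p2, p1, p0) → 18.9819
  f18: (p2, p4, p0) → 80.0790
Σ area = 935.519

Check V−E+F: 11 − 27 + 18 = 2.


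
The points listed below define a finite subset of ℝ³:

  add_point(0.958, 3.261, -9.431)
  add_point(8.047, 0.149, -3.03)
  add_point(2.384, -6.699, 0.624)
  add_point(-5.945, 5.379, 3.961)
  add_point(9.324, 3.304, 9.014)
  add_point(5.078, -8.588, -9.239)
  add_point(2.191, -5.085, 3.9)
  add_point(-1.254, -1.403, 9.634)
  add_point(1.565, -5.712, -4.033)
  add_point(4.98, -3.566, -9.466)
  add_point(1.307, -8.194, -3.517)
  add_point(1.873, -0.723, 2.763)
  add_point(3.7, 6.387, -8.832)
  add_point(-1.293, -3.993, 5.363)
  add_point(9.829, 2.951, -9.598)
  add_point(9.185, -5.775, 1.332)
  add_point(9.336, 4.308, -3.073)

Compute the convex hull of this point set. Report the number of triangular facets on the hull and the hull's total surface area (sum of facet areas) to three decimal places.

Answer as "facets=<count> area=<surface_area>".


facets=24 area=885.110

Hull vertices (14/17): indices [0, 2, 3, 4, 5, 6, 7, 9, 10, 12, 13, 14, 15, 16].

Per-facet area ½‖(b−a)×(c−a)‖:
  f1: (p4, p7, p3) → 57.5913
  f2: (p10, p0, p3) → 94.5246
  f3: (p10, p0, p5) → 41.9870
  f4: (p16, p4, p14) → 11.8500
  f5: (p9, p5, p14) → 12.5142
  f6: (p9, p0, p14) → 29.6637
  f7: (p9, p0, p5) → 9.8135
  f8: (p13, p7, p3) → 24.7630
  f9: (p13, p10, p3) → 49.9634
  f10: (p15, p4, p7) → 66.0709
  f11: (p15, p10, p5) → 32.8129
  f12: (p15, p5, p14) → 68.8415
  f13: (p15, p4, p14) → 83.2284
  f14: (p12, p0, p14) → 14.5798
  f15: (p12, p16, p14) → 22.7501
  f16: (p12, p0, p3) → 31.8870
  f17: (p12, p4, p3) → 123.7791
  f18: (p12, p16, p4) → 35.5551
  f19: (p6, p13, p7) → 8.7476
  f20: (p6, p15, p7) → 19.7079
  f21: (p2, p13, p10) → 11.1922
  f22: (p2, p6, p13) → 6.2185
  f23: (p2, p15, p10) → 14.5136
  f24: (p2, p6, p15) → 12.5549
Σ area = 885.110

Check V−E+F: 14 − 36 + 24 = 2.


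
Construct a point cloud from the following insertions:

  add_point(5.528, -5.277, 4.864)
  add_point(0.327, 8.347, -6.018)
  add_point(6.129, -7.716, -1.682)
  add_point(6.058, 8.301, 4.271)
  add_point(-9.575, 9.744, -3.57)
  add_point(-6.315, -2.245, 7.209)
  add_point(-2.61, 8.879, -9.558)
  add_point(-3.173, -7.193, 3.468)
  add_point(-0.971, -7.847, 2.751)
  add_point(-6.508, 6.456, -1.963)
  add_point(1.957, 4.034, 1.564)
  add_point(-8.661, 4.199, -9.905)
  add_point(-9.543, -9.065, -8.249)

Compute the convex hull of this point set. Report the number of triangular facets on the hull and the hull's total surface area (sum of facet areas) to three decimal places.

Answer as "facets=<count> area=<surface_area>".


Points on the hull: [0, 1, 2, 3, 4, 5, 6, 7, 8, 11, 12] (11 of 13).

Facet areas (half cross-product norm):
  f1: (p5, p12, p4) → 133.1857
  f2: (p3, p5, p4) → 122.4489
  f3: (p6, p12, p2) → 152.1331
  f4: (p6, p3, p4) → 74.5318
  f5: (p8, p12, p2) → 58.2721
  f6: (p11, p12, p4) → 47.4188
  f7: (p11, p6, p4) → 30.3874
  f8: (p11, p6, p12) → 38.9083
  f9: (p1, p3, p2) → 96.0322
  f10: (p1, p6, p2) → 35.2890
  f11: (p1, p6, p3) → 5.8164
  f12: (p7, p5, p12) → 43.8030
  f13: (p7, p8, p12) → 16.0536
  f14: (p0, p3, p5) → 82.9794
  f15: (p0, p7, p5) → 30.7104
  f16: (p0, p7, p8) → 6.8032
  f17: (p0, p3, p2) → 45.4373
  f18: (p0, p8, p2) → 24.2812
Σ area = 1044.492

Euler: V−E+F = 11−27+18 = 2.

facets=18 area=1044.492
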